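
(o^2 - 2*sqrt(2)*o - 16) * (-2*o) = -2*o^3 + 4*sqrt(2)*o^2 + 32*o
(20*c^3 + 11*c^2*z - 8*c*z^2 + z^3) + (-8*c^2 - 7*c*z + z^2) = 20*c^3 + 11*c^2*z - 8*c^2 - 8*c*z^2 - 7*c*z + z^3 + z^2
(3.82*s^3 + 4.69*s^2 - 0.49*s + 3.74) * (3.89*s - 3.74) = 14.8598*s^4 + 3.9573*s^3 - 19.4467*s^2 + 16.3812*s - 13.9876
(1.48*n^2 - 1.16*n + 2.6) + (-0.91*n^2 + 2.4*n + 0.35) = 0.57*n^2 + 1.24*n + 2.95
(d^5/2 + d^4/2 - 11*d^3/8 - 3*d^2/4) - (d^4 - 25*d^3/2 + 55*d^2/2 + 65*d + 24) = d^5/2 - d^4/2 + 89*d^3/8 - 113*d^2/4 - 65*d - 24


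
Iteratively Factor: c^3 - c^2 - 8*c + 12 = (c + 3)*(c^2 - 4*c + 4) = (c - 2)*(c + 3)*(c - 2)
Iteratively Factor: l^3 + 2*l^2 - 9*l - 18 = (l - 3)*(l^2 + 5*l + 6) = (l - 3)*(l + 3)*(l + 2)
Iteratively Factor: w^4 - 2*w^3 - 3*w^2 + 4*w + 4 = (w + 1)*(w^3 - 3*w^2 + 4) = (w + 1)^2*(w^2 - 4*w + 4) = (w - 2)*(w + 1)^2*(w - 2)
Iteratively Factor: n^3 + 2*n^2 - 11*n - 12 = (n - 3)*(n^2 + 5*n + 4) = (n - 3)*(n + 4)*(n + 1)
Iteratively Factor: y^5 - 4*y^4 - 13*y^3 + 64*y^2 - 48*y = (y - 3)*(y^4 - y^3 - 16*y^2 + 16*y) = y*(y - 3)*(y^3 - y^2 - 16*y + 16) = y*(y - 4)*(y - 3)*(y^2 + 3*y - 4) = y*(y - 4)*(y - 3)*(y + 4)*(y - 1)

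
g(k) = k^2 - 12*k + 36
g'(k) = 2*k - 12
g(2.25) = 14.06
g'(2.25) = -7.50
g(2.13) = 14.98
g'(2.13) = -7.74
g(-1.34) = 53.88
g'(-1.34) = -14.68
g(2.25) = 14.06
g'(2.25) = -7.50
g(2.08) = 15.37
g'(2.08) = -7.84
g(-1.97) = 63.52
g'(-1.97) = -15.94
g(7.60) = 2.56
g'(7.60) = 3.20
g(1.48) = 20.43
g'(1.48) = -9.04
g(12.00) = 36.00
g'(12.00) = 12.00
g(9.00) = 9.00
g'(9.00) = 6.00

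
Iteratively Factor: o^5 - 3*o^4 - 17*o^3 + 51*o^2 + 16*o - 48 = (o - 3)*(o^4 - 17*o^2 + 16) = (o - 3)*(o + 1)*(o^3 - o^2 - 16*o + 16) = (o - 4)*(o - 3)*(o + 1)*(o^2 + 3*o - 4) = (o - 4)*(o - 3)*(o - 1)*(o + 1)*(o + 4)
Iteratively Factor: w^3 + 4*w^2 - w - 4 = (w + 4)*(w^2 - 1) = (w - 1)*(w + 4)*(w + 1)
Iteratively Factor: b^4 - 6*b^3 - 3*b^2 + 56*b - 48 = (b - 4)*(b^3 - 2*b^2 - 11*b + 12) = (b - 4)*(b + 3)*(b^2 - 5*b + 4) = (b - 4)^2*(b + 3)*(b - 1)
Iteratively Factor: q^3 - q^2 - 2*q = (q - 2)*(q^2 + q) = (q - 2)*(q + 1)*(q)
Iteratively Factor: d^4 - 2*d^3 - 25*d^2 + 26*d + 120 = (d - 3)*(d^3 + d^2 - 22*d - 40) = (d - 3)*(d + 4)*(d^2 - 3*d - 10) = (d - 5)*(d - 3)*(d + 4)*(d + 2)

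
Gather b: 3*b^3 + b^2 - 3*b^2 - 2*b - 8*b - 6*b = 3*b^3 - 2*b^2 - 16*b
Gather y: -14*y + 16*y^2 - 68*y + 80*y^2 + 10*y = 96*y^2 - 72*y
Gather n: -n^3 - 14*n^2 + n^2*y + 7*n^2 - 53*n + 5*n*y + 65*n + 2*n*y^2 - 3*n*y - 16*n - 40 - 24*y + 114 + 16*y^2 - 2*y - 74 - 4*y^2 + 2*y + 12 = -n^3 + n^2*(y - 7) + n*(2*y^2 + 2*y - 4) + 12*y^2 - 24*y + 12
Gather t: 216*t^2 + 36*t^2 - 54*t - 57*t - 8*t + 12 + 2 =252*t^2 - 119*t + 14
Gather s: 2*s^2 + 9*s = 2*s^2 + 9*s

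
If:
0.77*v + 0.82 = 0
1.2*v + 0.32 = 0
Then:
No Solution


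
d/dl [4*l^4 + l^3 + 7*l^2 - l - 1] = 16*l^3 + 3*l^2 + 14*l - 1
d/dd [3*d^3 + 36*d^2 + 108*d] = 9*d^2 + 72*d + 108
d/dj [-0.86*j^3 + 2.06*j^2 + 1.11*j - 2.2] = -2.58*j^2 + 4.12*j + 1.11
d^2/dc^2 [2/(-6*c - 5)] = -144/(6*c + 5)^3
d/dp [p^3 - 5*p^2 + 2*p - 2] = 3*p^2 - 10*p + 2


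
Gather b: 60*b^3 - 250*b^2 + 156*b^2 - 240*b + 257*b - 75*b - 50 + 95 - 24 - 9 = 60*b^3 - 94*b^2 - 58*b + 12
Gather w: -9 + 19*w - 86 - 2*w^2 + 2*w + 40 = -2*w^2 + 21*w - 55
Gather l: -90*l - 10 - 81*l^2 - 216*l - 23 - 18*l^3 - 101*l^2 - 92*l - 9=-18*l^3 - 182*l^2 - 398*l - 42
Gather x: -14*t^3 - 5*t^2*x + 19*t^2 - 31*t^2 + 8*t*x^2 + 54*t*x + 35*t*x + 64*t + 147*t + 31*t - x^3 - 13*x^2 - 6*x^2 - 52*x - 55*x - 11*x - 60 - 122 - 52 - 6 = -14*t^3 - 12*t^2 + 242*t - x^3 + x^2*(8*t - 19) + x*(-5*t^2 + 89*t - 118) - 240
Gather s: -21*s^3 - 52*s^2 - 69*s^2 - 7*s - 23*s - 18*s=-21*s^3 - 121*s^2 - 48*s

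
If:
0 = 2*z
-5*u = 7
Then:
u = -7/5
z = 0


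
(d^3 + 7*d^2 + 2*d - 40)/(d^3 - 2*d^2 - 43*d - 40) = (d^2 + 2*d - 8)/(d^2 - 7*d - 8)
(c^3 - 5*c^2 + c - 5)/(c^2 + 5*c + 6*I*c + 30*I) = (c^3 - 5*c^2 + c - 5)/(c^2 + c*(5 + 6*I) + 30*I)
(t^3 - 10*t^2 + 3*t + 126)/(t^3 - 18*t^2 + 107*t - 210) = (t + 3)/(t - 5)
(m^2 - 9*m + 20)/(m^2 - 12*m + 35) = (m - 4)/(m - 7)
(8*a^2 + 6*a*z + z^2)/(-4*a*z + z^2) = (8*a^2 + 6*a*z + z^2)/(z*(-4*a + z))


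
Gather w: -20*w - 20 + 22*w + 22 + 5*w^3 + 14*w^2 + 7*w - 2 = 5*w^3 + 14*w^2 + 9*w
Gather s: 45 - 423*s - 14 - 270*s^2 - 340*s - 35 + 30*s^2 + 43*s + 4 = -240*s^2 - 720*s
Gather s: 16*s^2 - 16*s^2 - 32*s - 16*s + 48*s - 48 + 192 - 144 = 0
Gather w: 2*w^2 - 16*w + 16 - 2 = 2*w^2 - 16*w + 14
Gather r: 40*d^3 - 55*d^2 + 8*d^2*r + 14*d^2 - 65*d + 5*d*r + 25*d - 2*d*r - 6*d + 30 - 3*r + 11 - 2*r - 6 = 40*d^3 - 41*d^2 - 46*d + r*(8*d^2 + 3*d - 5) + 35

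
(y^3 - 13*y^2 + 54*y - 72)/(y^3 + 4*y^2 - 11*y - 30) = (y^2 - 10*y + 24)/(y^2 + 7*y + 10)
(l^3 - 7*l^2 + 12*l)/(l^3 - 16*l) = (l - 3)/(l + 4)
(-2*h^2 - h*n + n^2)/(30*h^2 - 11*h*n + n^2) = (-2*h^2 - h*n + n^2)/(30*h^2 - 11*h*n + n^2)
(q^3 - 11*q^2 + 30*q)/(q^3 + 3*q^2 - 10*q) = (q^2 - 11*q + 30)/(q^2 + 3*q - 10)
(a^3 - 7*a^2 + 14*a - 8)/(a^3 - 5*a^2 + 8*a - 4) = (a - 4)/(a - 2)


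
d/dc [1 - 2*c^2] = -4*c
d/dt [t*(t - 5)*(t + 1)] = 3*t^2 - 8*t - 5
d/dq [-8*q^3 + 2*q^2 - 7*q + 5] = -24*q^2 + 4*q - 7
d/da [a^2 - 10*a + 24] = 2*a - 10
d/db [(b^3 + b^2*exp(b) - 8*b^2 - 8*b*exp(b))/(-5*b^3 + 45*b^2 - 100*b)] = (-b^3*exp(b) + 18*b^2*exp(b) + b^2 - 108*b*exp(b) - 40*b + 212*exp(b) + 160)/(5*(b^4 - 18*b^3 + 121*b^2 - 360*b + 400))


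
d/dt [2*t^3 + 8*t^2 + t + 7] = 6*t^2 + 16*t + 1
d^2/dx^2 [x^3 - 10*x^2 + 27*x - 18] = 6*x - 20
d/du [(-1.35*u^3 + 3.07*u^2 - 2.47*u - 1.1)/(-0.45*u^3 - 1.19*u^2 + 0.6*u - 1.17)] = (2.22044604925031e-16*u^5 + 2.988*u^4 - 3.843*u^3 + 2.1562*u^2 - 9.8018*u + 3.5499)/(0.2025*u^6 + 1.071*u^5 + 0.8761*u^4 - 0.375*u^3 + 3.1446*u^2 - 1.404*u + 1.3689)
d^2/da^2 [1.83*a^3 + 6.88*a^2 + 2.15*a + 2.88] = 10.98*a + 13.76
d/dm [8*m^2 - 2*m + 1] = 16*m - 2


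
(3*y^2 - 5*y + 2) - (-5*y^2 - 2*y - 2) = 8*y^2 - 3*y + 4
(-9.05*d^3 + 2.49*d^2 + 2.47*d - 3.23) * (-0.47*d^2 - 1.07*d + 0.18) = 4.2535*d^5 + 8.5132*d^4 - 5.4542*d^3 - 0.676600000000001*d^2 + 3.9007*d - 0.5814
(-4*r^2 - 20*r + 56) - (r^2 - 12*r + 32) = -5*r^2 - 8*r + 24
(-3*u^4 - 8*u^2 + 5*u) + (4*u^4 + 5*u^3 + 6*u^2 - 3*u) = u^4 + 5*u^3 - 2*u^2 + 2*u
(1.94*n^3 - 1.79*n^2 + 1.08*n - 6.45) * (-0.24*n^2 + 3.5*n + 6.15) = -0.4656*n^5 + 7.2196*n^4 + 5.4068*n^3 - 5.6805*n^2 - 15.933*n - 39.6675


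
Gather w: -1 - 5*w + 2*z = -5*w + 2*z - 1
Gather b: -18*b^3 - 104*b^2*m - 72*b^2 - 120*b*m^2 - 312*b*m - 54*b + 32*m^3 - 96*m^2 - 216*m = -18*b^3 + b^2*(-104*m - 72) + b*(-120*m^2 - 312*m - 54) + 32*m^3 - 96*m^2 - 216*m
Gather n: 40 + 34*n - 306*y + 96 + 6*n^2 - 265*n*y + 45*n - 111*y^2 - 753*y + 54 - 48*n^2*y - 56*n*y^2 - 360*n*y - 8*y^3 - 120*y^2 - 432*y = n^2*(6 - 48*y) + n*(-56*y^2 - 625*y + 79) - 8*y^3 - 231*y^2 - 1491*y + 190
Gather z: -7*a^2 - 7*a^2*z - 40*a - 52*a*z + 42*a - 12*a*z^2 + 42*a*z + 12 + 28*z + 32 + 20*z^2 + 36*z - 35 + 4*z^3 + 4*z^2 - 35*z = -7*a^2 + 2*a + 4*z^3 + z^2*(24 - 12*a) + z*(-7*a^2 - 10*a + 29) + 9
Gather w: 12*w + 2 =12*w + 2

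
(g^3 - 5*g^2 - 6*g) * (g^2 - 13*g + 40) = g^5 - 18*g^4 + 99*g^3 - 122*g^2 - 240*g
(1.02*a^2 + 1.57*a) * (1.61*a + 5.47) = 1.6422*a^3 + 8.1071*a^2 + 8.5879*a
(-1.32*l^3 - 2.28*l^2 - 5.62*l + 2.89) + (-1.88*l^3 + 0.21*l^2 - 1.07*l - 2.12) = -3.2*l^3 - 2.07*l^2 - 6.69*l + 0.77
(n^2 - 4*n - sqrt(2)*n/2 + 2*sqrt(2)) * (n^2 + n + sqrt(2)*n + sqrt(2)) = n^4 - 3*n^3 + sqrt(2)*n^3/2 - 5*n^2 - 3*sqrt(2)*n^2/2 - 2*sqrt(2)*n + 3*n + 4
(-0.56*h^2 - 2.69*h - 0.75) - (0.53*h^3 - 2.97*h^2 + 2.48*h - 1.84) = -0.53*h^3 + 2.41*h^2 - 5.17*h + 1.09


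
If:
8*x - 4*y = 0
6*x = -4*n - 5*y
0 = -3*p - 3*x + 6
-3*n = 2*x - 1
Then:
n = 2/5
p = 21/10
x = -1/10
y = -1/5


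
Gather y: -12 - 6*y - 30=-6*y - 42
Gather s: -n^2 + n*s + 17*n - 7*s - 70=-n^2 + 17*n + s*(n - 7) - 70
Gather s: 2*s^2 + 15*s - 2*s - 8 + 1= 2*s^2 + 13*s - 7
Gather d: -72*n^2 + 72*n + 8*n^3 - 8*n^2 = 8*n^3 - 80*n^2 + 72*n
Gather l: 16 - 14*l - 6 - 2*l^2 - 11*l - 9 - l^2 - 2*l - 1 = -3*l^2 - 27*l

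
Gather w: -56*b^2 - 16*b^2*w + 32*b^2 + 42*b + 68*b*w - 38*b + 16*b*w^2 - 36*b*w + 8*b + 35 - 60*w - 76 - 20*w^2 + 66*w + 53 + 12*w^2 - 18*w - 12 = -24*b^2 + 12*b + w^2*(16*b - 8) + w*(-16*b^2 + 32*b - 12)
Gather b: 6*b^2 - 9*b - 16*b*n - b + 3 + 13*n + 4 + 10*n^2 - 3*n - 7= 6*b^2 + b*(-16*n - 10) + 10*n^2 + 10*n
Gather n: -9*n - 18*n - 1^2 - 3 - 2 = -27*n - 6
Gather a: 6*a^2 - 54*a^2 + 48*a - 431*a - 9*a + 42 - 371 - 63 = -48*a^2 - 392*a - 392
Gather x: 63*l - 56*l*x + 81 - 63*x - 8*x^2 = 63*l - 8*x^2 + x*(-56*l - 63) + 81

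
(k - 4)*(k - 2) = k^2 - 6*k + 8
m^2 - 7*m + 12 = (m - 4)*(m - 3)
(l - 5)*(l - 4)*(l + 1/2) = l^3 - 17*l^2/2 + 31*l/2 + 10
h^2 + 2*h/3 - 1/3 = (h - 1/3)*(h + 1)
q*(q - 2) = q^2 - 2*q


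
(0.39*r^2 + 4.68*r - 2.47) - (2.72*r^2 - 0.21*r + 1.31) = -2.33*r^2 + 4.89*r - 3.78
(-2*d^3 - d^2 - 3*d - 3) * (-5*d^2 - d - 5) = 10*d^5 + 7*d^4 + 26*d^3 + 23*d^2 + 18*d + 15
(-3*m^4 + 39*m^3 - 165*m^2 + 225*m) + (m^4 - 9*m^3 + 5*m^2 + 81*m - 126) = -2*m^4 + 30*m^3 - 160*m^2 + 306*m - 126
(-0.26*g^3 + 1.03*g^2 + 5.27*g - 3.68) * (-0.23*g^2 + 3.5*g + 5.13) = 0.0598*g^5 - 1.1469*g^4 + 1.0591*g^3 + 24.5753*g^2 + 14.1551*g - 18.8784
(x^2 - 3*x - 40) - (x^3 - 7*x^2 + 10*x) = -x^3 + 8*x^2 - 13*x - 40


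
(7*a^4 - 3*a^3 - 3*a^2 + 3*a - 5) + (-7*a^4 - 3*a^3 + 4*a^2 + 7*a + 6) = -6*a^3 + a^2 + 10*a + 1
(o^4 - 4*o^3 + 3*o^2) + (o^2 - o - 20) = o^4 - 4*o^3 + 4*o^2 - o - 20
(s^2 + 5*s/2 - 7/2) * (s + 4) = s^3 + 13*s^2/2 + 13*s/2 - 14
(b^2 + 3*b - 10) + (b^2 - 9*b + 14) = 2*b^2 - 6*b + 4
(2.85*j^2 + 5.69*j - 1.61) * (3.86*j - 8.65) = 11.001*j^3 - 2.6891*j^2 - 55.4331*j + 13.9265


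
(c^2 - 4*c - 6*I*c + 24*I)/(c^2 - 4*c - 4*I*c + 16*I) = (c - 6*I)/(c - 4*I)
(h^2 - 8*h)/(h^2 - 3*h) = (h - 8)/(h - 3)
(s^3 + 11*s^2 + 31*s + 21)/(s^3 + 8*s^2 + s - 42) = (s + 1)/(s - 2)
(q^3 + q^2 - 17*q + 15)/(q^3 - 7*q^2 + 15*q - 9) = (q + 5)/(q - 3)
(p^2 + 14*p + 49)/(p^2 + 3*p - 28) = (p + 7)/(p - 4)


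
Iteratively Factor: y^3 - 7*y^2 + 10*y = (y)*(y^2 - 7*y + 10) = y*(y - 2)*(y - 5)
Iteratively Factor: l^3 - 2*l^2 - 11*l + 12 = (l - 1)*(l^2 - l - 12) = (l - 4)*(l - 1)*(l + 3)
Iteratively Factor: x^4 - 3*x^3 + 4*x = (x - 2)*(x^3 - x^2 - 2*x) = x*(x - 2)*(x^2 - x - 2) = x*(x - 2)^2*(x + 1)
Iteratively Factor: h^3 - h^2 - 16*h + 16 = (h + 4)*(h^2 - 5*h + 4) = (h - 4)*(h + 4)*(h - 1)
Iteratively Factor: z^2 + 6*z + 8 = (z + 4)*(z + 2)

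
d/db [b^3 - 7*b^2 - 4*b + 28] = 3*b^2 - 14*b - 4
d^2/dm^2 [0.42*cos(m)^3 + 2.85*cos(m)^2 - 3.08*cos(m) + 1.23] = 2.765*cos(m) - 5.7*cos(2*m) - 0.945*cos(3*m)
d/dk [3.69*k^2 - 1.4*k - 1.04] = 7.38*k - 1.4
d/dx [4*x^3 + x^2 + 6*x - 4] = 12*x^2 + 2*x + 6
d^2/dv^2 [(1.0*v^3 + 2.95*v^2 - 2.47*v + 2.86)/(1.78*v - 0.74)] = (6.3368*v^3 - 7.9032*v^2 + 3.2856*v + 14.84712)/(5.639752*v^3 - 7.033848*v^2 + 2.924184*v - 0.405224)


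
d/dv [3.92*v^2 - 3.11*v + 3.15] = 7.84*v - 3.11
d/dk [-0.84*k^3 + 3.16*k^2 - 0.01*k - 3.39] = -2.52*k^2 + 6.32*k - 0.01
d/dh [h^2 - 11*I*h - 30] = 2*h - 11*I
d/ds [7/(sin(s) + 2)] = -7*cos(s)/(sin(s) + 2)^2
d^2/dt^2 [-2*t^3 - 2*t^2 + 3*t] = -12*t - 4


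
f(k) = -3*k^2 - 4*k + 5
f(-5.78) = -72.11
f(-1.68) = 3.25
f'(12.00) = -76.00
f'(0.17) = -5.02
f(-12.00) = -379.00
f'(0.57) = -7.42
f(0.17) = 4.23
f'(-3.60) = 17.60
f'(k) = -6*k - 4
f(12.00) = -475.00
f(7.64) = -200.67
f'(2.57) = -19.42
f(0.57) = 1.75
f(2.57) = -25.09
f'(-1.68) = 6.08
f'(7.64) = -49.84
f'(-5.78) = 30.68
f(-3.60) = -19.48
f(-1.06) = 5.87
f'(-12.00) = 68.00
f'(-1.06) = 2.36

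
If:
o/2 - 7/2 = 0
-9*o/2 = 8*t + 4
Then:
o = 7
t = -71/16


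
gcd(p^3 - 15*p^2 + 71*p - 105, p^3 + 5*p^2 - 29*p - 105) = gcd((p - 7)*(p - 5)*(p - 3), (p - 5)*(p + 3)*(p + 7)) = p - 5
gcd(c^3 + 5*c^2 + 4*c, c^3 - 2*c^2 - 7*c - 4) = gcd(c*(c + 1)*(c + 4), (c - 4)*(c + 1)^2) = c + 1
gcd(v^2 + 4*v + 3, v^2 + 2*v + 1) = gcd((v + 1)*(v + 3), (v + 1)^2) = v + 1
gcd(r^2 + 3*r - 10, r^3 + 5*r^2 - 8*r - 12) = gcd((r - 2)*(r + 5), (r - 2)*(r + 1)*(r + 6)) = r - 2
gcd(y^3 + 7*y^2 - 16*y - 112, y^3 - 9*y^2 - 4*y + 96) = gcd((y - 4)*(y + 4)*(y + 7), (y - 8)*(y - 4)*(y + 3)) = y - 4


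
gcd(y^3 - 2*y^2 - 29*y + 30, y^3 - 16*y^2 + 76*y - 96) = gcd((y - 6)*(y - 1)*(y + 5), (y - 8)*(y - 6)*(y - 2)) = y - 6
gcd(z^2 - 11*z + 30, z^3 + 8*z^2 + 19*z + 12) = 1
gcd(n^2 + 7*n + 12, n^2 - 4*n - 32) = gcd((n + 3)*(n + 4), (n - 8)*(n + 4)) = n + 4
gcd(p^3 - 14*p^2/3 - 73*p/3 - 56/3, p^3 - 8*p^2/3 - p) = 1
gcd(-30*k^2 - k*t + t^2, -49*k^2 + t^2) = 1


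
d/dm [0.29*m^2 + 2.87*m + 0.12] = 0.58*m + 2.87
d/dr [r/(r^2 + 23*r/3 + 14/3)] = 3*(14 - 3*r^2)/(9*r^4 + 138*r^3 + 613*r^2 + 644*r + 196)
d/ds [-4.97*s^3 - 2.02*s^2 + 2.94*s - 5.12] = -14.91*s^2 - 4.04*s + 2.94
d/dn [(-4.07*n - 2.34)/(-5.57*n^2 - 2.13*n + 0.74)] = (22.6699*n^2 + 8.6691*n - (4.07*n + 2.34)*(11.14*n + 2.13) - 3.0118)/(5.57*n^2 + 2.13*n - 0.74)^2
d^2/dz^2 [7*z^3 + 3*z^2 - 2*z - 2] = 42*z + 6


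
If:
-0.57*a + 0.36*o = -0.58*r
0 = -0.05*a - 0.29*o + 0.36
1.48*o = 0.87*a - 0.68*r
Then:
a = 3.42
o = 0.65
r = 2.96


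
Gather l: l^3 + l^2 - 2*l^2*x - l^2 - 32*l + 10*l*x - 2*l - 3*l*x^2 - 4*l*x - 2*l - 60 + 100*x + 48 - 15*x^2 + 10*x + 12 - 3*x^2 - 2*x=l^3 - 2*l^2*x + l*(-3*x^2 + 6*x - 36) - 18*x^2 + 108*x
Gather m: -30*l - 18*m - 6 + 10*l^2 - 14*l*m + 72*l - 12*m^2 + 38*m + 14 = 10*l^2 + 42*l - 12*m^2 + m*(20 - 14*l) + 8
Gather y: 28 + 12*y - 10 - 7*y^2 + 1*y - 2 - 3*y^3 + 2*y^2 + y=-3*y^3 - 5*y^2 + 14*y + 16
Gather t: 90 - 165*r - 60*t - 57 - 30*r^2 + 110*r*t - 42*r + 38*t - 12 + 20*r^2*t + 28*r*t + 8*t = -30*r^2 - 207*r + t*(20*r^2 + 138*r - 14) + 21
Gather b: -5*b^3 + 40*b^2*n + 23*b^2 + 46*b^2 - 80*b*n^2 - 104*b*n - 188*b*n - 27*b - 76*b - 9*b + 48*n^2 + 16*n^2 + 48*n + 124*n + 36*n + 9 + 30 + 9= -5*b^3 + b^2*(40*n + 69) + b*(-80*n^2 - 292*n - 112) + 64*n^2 + 208*n + 48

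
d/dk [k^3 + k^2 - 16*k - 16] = 3*k^2 + 2*k - 16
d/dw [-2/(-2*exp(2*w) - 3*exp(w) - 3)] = (-8*exp(w) - 6)*exp(w)/(2*exp(2*w) + 3*exp(w) + 3)^2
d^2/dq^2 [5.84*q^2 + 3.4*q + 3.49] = 11.6800000000000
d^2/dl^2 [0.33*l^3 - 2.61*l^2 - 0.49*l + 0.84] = 1.98*l - 5.22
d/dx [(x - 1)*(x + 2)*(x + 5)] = 3*x^2 + 12*x + 3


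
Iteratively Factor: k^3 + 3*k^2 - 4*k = (k)*(k^2 + 3*k - 4) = k*(k - 1)*(k + 4)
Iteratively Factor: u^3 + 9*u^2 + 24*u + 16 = (u + 1)*(u^2 + 8*u + 16) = (u + 1)*(u + 4)*(u + 4)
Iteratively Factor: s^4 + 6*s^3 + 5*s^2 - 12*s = (s + 3)*(s^3 + 3*s^2 - 4*s) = (s - 1)*(s + 3)*(s^2 + 4*s) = (s - 1)*(s + 3)*(s + 4)*(s)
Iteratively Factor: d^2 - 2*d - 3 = (d + 1)*(d - 3)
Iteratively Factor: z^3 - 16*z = (z)*(z^2 - 16) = z*(z + 4)*(z - 4)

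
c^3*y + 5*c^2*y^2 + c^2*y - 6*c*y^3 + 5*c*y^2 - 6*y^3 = (c - y)*(c + 6*y)*(c*y + y)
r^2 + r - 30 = (r - 5)*(r + 6)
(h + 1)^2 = h^2 + 2*h + 1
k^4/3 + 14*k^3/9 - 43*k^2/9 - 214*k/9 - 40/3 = (k/3 + 1)*(k - 4)*(k + 2/3)*(k + 5)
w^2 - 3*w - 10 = (w - 5)*(w + 2)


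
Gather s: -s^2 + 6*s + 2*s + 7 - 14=-s^2 + 8*s - 7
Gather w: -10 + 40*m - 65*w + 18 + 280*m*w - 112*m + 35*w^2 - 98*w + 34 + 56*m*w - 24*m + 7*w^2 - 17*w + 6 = -96*m + 42*w^2 + w*(336*m - 180) + 48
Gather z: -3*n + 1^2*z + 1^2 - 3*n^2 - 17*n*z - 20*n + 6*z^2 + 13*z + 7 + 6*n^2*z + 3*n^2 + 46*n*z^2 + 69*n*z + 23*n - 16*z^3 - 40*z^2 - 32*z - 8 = -16*z^3 + z^2*(46*n - 34) + z*(6*n^2 + 52*n - 18)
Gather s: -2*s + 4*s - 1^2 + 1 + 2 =2*s + 2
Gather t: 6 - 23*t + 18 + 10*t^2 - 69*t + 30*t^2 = 40*t^2 - 92*t + 24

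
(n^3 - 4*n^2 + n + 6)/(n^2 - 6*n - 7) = (n^2 - 5*n + 6)/(n - 7)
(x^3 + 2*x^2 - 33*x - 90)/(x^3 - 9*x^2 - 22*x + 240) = (x + 3)/(x - 8)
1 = 1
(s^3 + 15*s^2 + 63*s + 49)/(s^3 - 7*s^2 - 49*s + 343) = (s^2 + 8*s + 7)/(s^2 - 14*s + 49)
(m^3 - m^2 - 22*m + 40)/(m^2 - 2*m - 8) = (m^2 + 3*m - 10)/(m + 2)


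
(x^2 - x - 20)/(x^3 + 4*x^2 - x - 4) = (x - 5)/(x^2 - 1)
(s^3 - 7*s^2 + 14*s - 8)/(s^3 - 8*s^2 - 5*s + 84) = (s^2 - 3*s + 2)/(s^2 - 4*s - 21)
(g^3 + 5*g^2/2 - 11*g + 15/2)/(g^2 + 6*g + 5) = (2*g^2 - 5*g + 3)/(2*(g + 1))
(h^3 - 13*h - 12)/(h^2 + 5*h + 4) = (h^2 - h - 12)/(h + 4)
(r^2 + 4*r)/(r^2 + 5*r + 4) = r/(r + 1)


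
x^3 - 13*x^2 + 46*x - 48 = (x - 8)*(x - 3)*(x - 2)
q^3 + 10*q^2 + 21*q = q*(q + 3)*(q + 7)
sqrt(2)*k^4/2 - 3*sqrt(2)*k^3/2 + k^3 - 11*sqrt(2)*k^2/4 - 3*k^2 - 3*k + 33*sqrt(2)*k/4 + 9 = (k - 3)*(k - 3*sqrt(2)/2)*(k + 2*sqrt(2))*(sqrt(2)*k/2 + 1/2)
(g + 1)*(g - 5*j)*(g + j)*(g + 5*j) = g^4 + g^3*j + g^3 - 25*g^2*j^2 + g^2*j - 25*g*j^3 - 25*g*j^2 - 25*j^3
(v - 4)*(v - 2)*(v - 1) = v^3 - 7*v^2 + 14*v - 8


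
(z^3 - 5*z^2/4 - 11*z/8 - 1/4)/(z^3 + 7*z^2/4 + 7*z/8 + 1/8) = (z - 2)/(z + 1)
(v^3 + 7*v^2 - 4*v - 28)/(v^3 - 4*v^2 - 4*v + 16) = (v + 7)/(v - 4)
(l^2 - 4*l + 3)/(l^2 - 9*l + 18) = (l - 1)/(l - 6)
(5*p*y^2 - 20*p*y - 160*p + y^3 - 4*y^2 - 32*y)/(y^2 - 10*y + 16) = (5*p*y + 20*p + y^2 + 4*y)/(y - 2)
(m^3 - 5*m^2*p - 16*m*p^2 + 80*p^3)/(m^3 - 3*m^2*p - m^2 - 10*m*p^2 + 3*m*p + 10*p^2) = (m^2 - 16*p^2)/(m^2 + 2*m*p - m - 2*p)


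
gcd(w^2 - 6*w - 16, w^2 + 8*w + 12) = w + 2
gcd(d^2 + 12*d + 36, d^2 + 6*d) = d + 6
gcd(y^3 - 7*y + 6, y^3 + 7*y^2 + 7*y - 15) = y^2 + 2*y - 3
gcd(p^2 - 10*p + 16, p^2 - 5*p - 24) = p - 8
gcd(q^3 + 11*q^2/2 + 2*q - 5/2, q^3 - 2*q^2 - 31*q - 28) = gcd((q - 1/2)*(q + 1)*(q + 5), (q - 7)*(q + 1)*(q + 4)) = q + 1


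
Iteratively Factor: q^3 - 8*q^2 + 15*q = (q)*(q^2 - 8*q + 15) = q*(q - 5)*(q - 3)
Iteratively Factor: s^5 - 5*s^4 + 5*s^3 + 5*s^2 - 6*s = (s + 1)*(s^4 - 6*s^3 + 11*s^2 - 6*s) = s*(s + 1)*(s^3 - 6*s^2 + 11*s - 6) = s*(s - 3)*(s + 1)*(s^2 - 3*s + 2) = s*(s - 3)*(s - 2)*(s + 1)*(s - 1)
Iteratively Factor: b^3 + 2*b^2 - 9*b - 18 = (b + 2)*(b^2 - 9) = (b - 3)*(b + 2)*(b + 3)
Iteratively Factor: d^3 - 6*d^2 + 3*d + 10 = (d - 5)*(d^2 - d - 2) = (d - 5)*(d + 1)*(d - 2)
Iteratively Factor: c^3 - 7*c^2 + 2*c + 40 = (c + 2)*(c^2 - 9*c + 20) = (c - 5)*(c + 2)*(c - 4)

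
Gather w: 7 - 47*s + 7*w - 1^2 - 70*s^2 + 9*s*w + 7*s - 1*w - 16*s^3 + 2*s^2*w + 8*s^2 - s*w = -16*s^3 - 62*s^2 - 40*s + w*(2*s^2 + 8*s + 6) + 6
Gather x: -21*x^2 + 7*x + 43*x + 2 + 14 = -21*x^2 + 50*x + 16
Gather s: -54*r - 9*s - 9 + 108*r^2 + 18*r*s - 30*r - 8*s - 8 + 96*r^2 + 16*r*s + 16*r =204*r^2 - 68*r + s*(34*r - 17) - 17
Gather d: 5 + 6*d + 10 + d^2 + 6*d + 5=d^2 + 12*d + 20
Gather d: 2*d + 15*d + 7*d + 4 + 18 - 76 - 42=24*d - 96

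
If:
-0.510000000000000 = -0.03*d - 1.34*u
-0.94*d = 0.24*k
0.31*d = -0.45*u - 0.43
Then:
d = -2.00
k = 7.85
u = 0.43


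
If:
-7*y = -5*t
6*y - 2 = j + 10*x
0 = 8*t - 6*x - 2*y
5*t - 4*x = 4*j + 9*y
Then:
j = 122/219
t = -28/73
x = -92/219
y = -20/73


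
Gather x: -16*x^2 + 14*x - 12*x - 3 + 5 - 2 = -16*x^2 + 2*x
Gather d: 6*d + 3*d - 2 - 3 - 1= 9*d - 6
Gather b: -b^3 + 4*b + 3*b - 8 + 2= -b^3 + 7*b - 6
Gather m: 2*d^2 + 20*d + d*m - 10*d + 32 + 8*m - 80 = 2*d^2 + 10*d + m*(d + 8) - 48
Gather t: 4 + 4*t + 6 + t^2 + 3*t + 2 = t^2 + 7*t + 12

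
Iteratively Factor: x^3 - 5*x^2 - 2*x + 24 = (x - 4)*(x^2 - x - 6) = (x - 4)*(x - 3)*(x + 2)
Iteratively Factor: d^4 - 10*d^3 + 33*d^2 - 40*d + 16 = (d - 1)*(d^3 - 9*d^2 + 24*d - 16) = (d - 4)*(d - 1)*(d^2 - 5*d + 4) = (d - 4)^2*(d - 1)*(d - 1)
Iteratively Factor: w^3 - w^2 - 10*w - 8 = (w + 2)*(w^2 - 3*w - 4) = (w + 1)*(w + 2)*(w - 4)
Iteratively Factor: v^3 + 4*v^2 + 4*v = (v + 2)*(v^2 + 2*v) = v*(v + 2)*(v + 2)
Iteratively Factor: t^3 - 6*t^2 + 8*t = (t - 2)*(t^2 - 4*t) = t*(t - 2)*(t - 4)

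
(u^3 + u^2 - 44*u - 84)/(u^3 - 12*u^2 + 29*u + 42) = (u^2 + 8*u + 12)/(u^2 - 5*u - 6)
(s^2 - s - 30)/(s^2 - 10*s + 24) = (s + 5)/(s - 4)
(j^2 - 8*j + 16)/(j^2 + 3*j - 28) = (j - 4)/(j + 7)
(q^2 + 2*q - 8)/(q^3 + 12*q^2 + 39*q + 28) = (q - 2)/(q^2 + 8*q + 7)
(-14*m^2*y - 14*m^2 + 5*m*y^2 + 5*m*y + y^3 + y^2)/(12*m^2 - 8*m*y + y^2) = (7*m*y + 7*m + y^2 + y)/(-6*m + y)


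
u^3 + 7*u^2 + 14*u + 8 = (u + 1)*(u + 2)*(u + 4)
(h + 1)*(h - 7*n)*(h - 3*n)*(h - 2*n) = h^4 - 12*h^3*n + h^3 + 41*h^2*n^2 - 12*h^2*n - 42*h*n^3 + 41*h*n^2 - 42*n^3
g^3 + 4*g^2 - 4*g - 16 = (g - 2)*(g + 2)*(g + 4)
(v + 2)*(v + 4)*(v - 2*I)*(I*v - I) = I*v^4 + 2*v^3 + 5*I*v^3 + 10*v^2 + 2*I*v^2 + 4*v - 8*I*v - 16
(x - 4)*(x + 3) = x^2 - x - 12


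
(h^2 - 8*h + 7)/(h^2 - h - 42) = (h - 1)/(h + 6)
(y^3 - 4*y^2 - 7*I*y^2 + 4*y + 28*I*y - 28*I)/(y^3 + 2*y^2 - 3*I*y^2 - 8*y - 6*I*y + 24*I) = (y^2 - y*(2 + 7*I) + 14*I)/(y^2 + y*(4 - 3*I) - 12*I)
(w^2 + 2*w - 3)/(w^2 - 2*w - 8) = (-w^2 - 2*w + 3)/(-w^2 + 2*w + 8)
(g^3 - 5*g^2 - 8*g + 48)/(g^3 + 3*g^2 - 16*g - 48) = (g - 4)/(g + 4)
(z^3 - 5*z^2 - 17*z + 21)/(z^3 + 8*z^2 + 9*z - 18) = (z - 7)/(z + 6)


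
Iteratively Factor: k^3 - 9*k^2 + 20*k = (k - 4)*(k^2 - 5*k) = k*(k - 4)*(k - 5)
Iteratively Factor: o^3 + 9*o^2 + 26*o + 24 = (o + 4)*(o^2 + 5*o + 6) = (o + 3)*(o + 4)*(o + 2)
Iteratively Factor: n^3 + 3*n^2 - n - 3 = (n + 3)*(n^2 - 1) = (n + 1)*(n + 3)*(n - 1)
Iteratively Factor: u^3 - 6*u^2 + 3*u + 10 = (u - 5)*(u^2 - u - 2) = (u - 5)*(u - 2)*(u + 1)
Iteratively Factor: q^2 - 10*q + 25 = (q - 5)*(q - 5)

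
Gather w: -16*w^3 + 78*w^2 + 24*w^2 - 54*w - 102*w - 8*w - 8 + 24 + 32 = -16*w^3 + 102*w^2 - 164*w + 48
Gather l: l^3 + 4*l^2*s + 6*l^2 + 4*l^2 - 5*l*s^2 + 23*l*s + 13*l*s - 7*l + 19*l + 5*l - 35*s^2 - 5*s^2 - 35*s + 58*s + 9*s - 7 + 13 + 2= l^3 + l^2*(4*s + 10) + l*(-5*s^2 + 36*s + 17) - 40*s^2 + 32*s + 8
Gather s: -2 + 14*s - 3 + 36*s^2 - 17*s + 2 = 36*s^2 - 3*s - 3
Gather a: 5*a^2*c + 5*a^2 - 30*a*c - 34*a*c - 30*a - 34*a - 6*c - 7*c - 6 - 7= a^2*(5*c + 5) + a*(-64*c - 64) - 13*c - 13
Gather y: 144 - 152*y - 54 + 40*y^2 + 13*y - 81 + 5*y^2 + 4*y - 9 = 45*y^2 - 135*y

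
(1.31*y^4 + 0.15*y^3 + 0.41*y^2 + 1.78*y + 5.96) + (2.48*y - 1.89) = 1.31*y^4 + 0.15*y^3 + 0.41*y^2 + 4.26*y + 4.07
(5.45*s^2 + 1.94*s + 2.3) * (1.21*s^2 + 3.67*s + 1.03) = 6.5945*s^4 + 22.3489*s^3 + 15.5163*s^2 + 10.4392*s + 2.369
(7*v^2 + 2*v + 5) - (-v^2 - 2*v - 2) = 8*v^2 + 4*v + 7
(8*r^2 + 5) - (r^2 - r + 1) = 7*r^2 + r + 4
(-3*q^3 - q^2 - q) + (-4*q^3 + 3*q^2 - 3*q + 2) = -7*q^3 + 2*q^2 - 4*q + 2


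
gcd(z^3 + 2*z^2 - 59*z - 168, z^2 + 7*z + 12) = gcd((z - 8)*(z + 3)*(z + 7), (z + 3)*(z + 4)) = z + 3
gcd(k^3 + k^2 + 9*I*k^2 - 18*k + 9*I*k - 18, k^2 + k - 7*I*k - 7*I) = k + 1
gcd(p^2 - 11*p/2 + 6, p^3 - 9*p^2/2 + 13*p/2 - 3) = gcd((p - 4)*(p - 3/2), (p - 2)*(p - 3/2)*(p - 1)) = p - 3/2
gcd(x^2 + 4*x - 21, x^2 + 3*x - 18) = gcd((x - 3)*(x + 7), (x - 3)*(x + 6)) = x - 3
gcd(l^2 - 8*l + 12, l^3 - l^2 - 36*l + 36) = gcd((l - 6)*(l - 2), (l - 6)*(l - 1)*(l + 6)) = l - 6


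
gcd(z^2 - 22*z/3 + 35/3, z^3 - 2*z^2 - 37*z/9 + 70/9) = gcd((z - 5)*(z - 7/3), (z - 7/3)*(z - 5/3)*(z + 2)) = z - 7/3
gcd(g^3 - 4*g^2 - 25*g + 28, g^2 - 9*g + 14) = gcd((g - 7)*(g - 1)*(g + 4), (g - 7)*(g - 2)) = g - 7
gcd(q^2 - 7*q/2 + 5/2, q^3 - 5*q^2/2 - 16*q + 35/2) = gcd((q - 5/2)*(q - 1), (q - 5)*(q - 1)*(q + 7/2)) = q - 1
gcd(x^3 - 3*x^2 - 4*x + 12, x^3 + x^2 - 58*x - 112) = x + 2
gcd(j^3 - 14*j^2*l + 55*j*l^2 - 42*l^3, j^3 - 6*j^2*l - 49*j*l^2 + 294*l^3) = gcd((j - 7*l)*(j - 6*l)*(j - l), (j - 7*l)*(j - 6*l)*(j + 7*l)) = j^2 - 13*j*l + 42*l^2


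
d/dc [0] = 0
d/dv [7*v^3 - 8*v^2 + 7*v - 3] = 21*v^2 - 16*v + 7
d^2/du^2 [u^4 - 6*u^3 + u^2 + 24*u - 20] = 12*u^2 - 36*u + 2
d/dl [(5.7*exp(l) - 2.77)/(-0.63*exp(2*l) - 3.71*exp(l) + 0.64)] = (3.591*exp(2*l) - 3.4902*exp(l) - 6.6287)*exp(l)/(0.3969*exp(4*l) + 4.6746*exp(3*l) + 12.9577*exp(2*l) - 4.7488*exp(l) + 0.4096)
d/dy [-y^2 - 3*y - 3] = -2*y - 3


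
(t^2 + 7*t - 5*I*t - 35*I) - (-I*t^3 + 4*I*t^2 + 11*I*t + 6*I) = I*t^3 + t^2 - 4*I*t^2 + 7*t - 16*I*t - 41*I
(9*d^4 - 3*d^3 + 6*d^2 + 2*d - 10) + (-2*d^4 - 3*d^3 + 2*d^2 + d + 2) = 7*d^4 - 6*d^3 + 8*d^2 + 3*d - 8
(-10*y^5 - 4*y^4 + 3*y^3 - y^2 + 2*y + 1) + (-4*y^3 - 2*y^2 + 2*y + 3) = -10*y^5 - 4*y^4 - y^3 - 3*y^2 + 4*y + 4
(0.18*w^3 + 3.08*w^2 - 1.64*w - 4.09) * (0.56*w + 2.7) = 0.1008*w^4 + 2.2108*w^3 + 7.3976*w^2 - 6.7184*w - 11.043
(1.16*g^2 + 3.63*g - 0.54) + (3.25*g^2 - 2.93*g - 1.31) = 4.41*g^2 + 0.7*g - 1.85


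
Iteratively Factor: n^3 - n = (n - 1)*(n^2 + n) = (n - 1)*(n + 1)*(n)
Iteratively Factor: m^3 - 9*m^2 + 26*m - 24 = (m - 3)*(m^2 - 6*m + 8) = (m - 4)*(m - 3)*(m - 2)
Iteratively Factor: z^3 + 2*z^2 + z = (z + 1)*(z^2 + z) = (z + 1)^2*(z)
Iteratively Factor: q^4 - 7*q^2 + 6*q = (q - 1)*(q^3 + q^2 - 6*q) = (q - 2)*(q - 1)*(q^2 + 3*q) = (q - 2)*(q - 1)*(q + 3)*(q)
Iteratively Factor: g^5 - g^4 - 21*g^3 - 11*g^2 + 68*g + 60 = (g + 1)*(g^4 - 2*g^3 - 19*g^2 + 8*g + 60) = (g - 5)*(g + 1)*(g^3 + 3*g^2 - 4*g - 12) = (g - 5)*(g - 2)*(g + 1)*(g^2 + 5*g + 6) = (g - 5)*(g - 2)*(g + 1)*(g + 3)*(g + 2)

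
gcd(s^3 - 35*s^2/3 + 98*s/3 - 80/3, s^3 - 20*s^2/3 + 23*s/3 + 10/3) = s - 2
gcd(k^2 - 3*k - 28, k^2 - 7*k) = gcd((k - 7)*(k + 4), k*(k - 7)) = k - 7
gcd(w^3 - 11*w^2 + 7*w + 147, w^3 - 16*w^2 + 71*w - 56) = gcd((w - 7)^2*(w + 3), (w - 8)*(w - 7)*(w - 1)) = w - 7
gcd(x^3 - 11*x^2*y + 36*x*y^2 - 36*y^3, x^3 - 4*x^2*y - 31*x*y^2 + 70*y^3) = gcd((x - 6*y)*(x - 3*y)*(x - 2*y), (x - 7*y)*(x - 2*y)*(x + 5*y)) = x - 2*y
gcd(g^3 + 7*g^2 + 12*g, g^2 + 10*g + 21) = g + 3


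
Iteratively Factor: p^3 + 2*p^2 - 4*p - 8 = (p - 2)*(p^2 + 4*p + 4) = (p - 2)*(p + 2)*(p + 2)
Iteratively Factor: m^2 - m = (m - 1)*(m)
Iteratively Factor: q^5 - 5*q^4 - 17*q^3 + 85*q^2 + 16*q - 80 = (q - 1)*(q^4 - 4*q^3 - 21*q^2 + 64*q + 80) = (q - 4)*(q - 1)*(q^3 - 21*q - 20) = (q - 5)*(q - 4)*(q - 1)*(q^2 + 5*q + 4) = (q - 5)*(q - 4)*(q - 1)*(q + 1)*(q + 4)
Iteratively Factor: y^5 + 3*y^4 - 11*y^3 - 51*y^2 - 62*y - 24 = (y + 2)*(y^4 + y^3 - 13*y^2 - 25*y - 12) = (y + 2)*(y + 3)*(y^3 - 2*y^2 - 7*y - 4) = (y + 1)*(y + 2)*(y + 3)*(y^2 - 3*y - 4) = (y - 4)*(y + 1)*(y + 2)*(y + 3)*(y + 1)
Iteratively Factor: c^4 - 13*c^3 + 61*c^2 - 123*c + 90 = (c - 2)*(c^3 - 11*c^2 + 39*c - 45) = (c - 3)*(c - 2)*(c^2 - 8*c + 15) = (c - 5)*(c - 3)*(c - 2)*(c - 3)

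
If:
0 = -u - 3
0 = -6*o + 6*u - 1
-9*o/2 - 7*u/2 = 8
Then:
No Solution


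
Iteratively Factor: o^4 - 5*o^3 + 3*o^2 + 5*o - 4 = (o + 1)*(o^3 - 6*o^2 + 9*o - 4) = (o - 4)*(o + 1)*(o^2 - 2*o + 1) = (o - 4)*(o - 1)*(o + 1)*(o - 1)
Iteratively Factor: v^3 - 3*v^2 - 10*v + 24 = (v - 4)*(v^2 + v - 6) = (v - 4)*(v - 2)*(v + 3)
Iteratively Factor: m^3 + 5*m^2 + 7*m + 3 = (m + 1)*(m^2 + 4*m + 3) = (m + 1)^2*(m + 3)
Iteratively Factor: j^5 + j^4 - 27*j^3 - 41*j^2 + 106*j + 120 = (j + 4)*(j^4 - 3*j^3 - 15*j^2 + 19*j + 30) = (j + 1)*(j + 4)*(j^3 - 4*j^2 - 11*j + 30) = (j - 5)*(j + 1)*(j + 4)*(j^2 + j - 6) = (j - 5)*(j - 2)*(j + 1)*(j + 4)*(j + 3)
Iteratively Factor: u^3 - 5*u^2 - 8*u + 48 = (u - 4)*(u^2 - u - 12) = (u - 4)^2*(u + 3)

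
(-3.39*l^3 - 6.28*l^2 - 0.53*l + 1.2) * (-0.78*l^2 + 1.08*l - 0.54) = 2.6442*l^5 + 1.2372*l^4 - 4.5384*l^3 + 1.8828*l^2 + 1.5822*l - 0.648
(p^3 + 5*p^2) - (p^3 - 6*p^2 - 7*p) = 11*p^2 + 7*p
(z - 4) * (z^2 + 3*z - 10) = z^3 - z^2 - 22*z + 40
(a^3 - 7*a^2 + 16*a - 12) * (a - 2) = a^4 - 9*a^3 + 30*a^2 - 44*a + 24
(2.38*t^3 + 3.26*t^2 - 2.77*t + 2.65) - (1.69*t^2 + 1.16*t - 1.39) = 2.38*t^3 + 1.57*t^2 - 3.93*t + 4.04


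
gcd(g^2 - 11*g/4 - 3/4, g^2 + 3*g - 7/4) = 1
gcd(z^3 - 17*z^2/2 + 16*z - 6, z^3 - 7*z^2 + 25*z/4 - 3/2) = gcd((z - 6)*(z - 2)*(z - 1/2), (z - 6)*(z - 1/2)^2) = z^2 - 13*z/2 + 3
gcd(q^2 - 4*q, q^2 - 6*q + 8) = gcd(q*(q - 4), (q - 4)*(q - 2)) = q - 4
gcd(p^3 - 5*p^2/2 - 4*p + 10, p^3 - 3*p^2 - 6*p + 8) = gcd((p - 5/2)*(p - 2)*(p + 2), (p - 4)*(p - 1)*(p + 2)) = p + 2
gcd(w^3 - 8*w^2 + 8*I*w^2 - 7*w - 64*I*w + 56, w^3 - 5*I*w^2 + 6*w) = w + I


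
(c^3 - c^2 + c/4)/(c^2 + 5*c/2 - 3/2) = c*(2*c - 1)/(2*(c + 3))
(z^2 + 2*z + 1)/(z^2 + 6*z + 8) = (z^2 + 2*z + 1)/(z^2 + 6*z + 8)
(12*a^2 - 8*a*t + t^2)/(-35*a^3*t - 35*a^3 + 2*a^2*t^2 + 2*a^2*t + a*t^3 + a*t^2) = (12*a^2 - 8*a*t + t^2)/(a*(-35*a^2*t - 35*a^2 + 2*a*t^2 + 2*a*t + t^3 + t^2))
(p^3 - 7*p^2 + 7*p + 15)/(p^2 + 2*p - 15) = (p^2 - 4*p - 5)/(p + 5)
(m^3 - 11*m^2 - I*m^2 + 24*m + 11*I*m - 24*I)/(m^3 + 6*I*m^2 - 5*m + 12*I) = (m^2 - 11*m + 24)/(m^2 + 7*I*m - 12)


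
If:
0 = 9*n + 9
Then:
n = -1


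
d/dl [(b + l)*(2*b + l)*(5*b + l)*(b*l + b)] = b*(10*b^3 + 34*b^2*l + 17*b^2 + 24*b*l^2 + 16*b*l + 4*l^3 + 3*l^2)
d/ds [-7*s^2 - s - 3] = -14*s - 1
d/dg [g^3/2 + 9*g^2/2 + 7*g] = 3*g^2/2 + 9*g + 7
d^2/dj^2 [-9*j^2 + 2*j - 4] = -18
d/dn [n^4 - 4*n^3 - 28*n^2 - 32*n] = 4*n^3 - 12*n^2 - 56*n - 32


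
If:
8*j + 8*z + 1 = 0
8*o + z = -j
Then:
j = -z - 1/8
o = 1/64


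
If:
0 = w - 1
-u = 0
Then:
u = 0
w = 1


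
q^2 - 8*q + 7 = (q - 7)*(q - 1)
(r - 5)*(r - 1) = r^2 - 6*r + 5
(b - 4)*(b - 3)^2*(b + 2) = b^4 - 8*b^3 + 13*b^2 + 30*b - 72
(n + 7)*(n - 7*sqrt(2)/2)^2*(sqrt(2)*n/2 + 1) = sqrt(2)*n^4/2 - 6*n^3 + 7*sqrt(2)*n^3/2 - 42*n^2 + 21*sqrt(2)*n^2/4 + 49*n/2 + 147*sqrt(2)*n/4 + 343/2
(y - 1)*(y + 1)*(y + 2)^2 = y^4 + 4*y^3 + 3*y^2 - 4*y - 4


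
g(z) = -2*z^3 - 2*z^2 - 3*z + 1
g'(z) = -6*z^2 - 4*z - 3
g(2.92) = -74.61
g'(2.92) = -65.84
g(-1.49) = 7.65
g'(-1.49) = -10.36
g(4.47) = -231.00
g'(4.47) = -140.77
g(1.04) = -6.53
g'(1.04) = -13.65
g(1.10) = -7.38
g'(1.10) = -14.66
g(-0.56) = 2.40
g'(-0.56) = -2.64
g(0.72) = -2.94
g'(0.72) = -8.99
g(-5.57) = 301.28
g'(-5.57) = -166.87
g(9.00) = -1646.00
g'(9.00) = -525.00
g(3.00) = -80.00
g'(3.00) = -69.00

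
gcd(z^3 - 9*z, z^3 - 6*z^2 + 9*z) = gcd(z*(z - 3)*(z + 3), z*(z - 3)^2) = z^2 - 3*z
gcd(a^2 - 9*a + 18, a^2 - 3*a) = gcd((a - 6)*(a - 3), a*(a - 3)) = a - 3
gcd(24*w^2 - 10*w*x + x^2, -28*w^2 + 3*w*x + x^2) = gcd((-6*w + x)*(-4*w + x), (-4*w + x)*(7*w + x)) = -4*w + x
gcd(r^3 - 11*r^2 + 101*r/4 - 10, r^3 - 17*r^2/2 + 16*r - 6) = r - 1/2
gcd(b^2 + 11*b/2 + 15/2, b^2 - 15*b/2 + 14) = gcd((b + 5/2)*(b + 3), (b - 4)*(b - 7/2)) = 1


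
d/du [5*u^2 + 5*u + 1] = 10*u + 5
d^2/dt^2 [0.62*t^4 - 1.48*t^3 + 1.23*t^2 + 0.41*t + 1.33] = 7.44*t^2 - 8.88*t + 2.46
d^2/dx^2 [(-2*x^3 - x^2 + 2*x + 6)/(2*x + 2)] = (-2*x^3 - 6*x^2 - 6*x + 3)/(x^3 + 3*x^2 + 3*x + 1)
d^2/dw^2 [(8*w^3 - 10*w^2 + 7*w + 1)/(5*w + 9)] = 8*(50*w^3 + 270*w^2 + 486*w - 275)/(125*w^3 + 675*w^2 + 1215*w + 729)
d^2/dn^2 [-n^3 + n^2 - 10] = 2 - 6*n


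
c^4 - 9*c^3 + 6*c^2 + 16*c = c*(c - 8)*(c - 2)*(c + 1)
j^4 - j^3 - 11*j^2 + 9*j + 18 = (j - 3)*(j - 2)*(j + 1)*(j + 3)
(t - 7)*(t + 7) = t^2 - 49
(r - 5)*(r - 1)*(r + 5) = r^3 - r^2 - 25*r + 25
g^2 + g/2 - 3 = (g - 3/2)*(g + 2)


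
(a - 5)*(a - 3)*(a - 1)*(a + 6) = a^4 - 3*a^3 - 31*a^2 + 123*a - 90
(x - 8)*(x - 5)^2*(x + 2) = x^4 - 16*x^3 + 69*x^2 + 10*x - 400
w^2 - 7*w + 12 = (w - 4)*(w - 3)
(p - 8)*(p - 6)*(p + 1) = p^3 - 13*p^2 + 34*p + 48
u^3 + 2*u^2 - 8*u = u*(u - 2)*(u + 4)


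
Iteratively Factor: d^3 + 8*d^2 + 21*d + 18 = (d + 3)*(d^2 + 5*d + 6) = (d + 3)^2*(d + 2)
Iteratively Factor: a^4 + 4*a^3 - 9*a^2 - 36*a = (a + 4)*(a^3 - 9*a) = (a - 3)*(a + 4)*(a^2 + 3*a) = a*(a - 3)*(a + 4)*(a + 3)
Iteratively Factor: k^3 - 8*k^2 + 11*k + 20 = (k - 4)*(k^2 - 4*k - 5) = (k - 4)*(k + 1)*(k - 5)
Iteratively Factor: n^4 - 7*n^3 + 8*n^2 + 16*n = (n - 4)*(n^3 - 3*n^2 - 4*n) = (n - 4)^2*(n^2 + n) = n*(n - 4)^2*(n + 1)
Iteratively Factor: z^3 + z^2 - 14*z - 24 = (z + 3)*(z^2 - 2*z - 8) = (z + 2)*(z + 3)*(z - 4)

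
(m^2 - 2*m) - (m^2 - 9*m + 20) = 7*m - 20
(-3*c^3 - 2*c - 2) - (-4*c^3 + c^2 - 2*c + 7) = c^3 - c^2 - 9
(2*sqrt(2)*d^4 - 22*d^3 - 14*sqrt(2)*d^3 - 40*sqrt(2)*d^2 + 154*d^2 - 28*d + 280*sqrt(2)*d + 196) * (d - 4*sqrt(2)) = 2*sqrt(2)*d^5 - 38*d^4 - 14*sqrt(2)*d^4 + 48*sqrt(2)*d^3 + 266*d^3 - 336*sqrt(2)*d^2 + 292*d^2 - 2044*d + 112*sqrt(2)*d - 784*sqrt(2)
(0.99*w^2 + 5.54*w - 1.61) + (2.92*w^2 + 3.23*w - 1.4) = 3.91*w^2 + 8.77*w - 3.01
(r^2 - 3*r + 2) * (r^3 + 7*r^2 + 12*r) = r^5 + 4*r^4 - 7*r^3 - 22*r^2 + 24*r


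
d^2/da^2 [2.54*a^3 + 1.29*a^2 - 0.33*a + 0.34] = 15.24*a + 2.58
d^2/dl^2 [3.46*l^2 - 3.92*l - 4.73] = 6.92000000000000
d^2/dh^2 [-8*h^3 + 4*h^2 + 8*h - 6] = 8 - 48*h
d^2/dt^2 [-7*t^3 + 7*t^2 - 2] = 14 - 42*t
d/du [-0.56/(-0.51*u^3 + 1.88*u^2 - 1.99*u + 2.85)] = (-0.8568*u^2 + 2.1056*u - 1.1144)/(0.51*u^3 - 1.88*u^2 + 1.99*u - 2.85)^2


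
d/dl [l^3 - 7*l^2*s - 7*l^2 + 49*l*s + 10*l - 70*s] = 3*l^2 - 14*l*s - 14*l + 49*s + 10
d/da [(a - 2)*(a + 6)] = 2*a + 4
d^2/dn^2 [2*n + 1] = 0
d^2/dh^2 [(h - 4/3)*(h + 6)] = 2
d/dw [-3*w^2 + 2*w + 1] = 2 - 6*w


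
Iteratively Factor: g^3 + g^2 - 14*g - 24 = (g + 2)*(g^2 - g - 12) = (g + 2)*(g + 3)*(g - 4)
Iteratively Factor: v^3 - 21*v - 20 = (v + 1)*(v^2 - v - 20) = (v + 1)*(v + 4)*(v - 5)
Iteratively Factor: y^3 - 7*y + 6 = (y - 2)*(y^2 + 2*y - 3) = (y - 2)*(y - 1)*(y + 3)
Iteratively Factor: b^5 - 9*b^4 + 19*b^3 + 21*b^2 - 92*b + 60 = (b + 2)*(b^4 - 11*b^3 + 41*b^2 - 61*b + 30) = (b - 2)*(b + 2)*(b^3 - 9*b^2 + 23*b - 15) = (b - 5)*(b - 2)*(b + 2)*(b^2 - 4*b + 3) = (b - 5)*(b - 3)*(b - 2)*(b + 2)*(b - 1)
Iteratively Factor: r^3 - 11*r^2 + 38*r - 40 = (r - 4)*(r^2 - 7*r + 10) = (r - 4)*(r - 2)*(r - 5)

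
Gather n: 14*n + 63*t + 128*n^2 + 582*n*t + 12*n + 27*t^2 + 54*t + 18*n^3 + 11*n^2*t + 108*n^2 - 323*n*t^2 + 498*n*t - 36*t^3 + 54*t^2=18*n^3 + n^2*(11*t + 236) + n*(-323*t^2 + 1080*t + 26) - 36*t^3 + 81*t^2 + 117*t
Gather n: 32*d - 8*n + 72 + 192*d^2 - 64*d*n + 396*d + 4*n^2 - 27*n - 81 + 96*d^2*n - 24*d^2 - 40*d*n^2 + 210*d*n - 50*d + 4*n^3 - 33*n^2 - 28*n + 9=168*d^2 + 378*d + 4*n^3 + n^2*(-40*d - 29) + n*(96*d^2 + 146*d - 63)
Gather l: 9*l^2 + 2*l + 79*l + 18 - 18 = 9*l^2 + 81*l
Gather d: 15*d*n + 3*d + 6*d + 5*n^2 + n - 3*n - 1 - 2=d*(15*n + 9) + 5*n^2 - 2*n - 3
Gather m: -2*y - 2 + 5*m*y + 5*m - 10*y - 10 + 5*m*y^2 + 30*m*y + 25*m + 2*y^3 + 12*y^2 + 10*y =m*(5*y^2 + 35*y + 30) + 2*y^3 + 12*y^2 - 2*y - 12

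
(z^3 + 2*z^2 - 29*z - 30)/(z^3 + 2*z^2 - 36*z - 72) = (z^2 - 4*z - 5)/(z^2 - 4*z - 12)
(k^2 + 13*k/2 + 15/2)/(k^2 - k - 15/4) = 2*(k + 5)/(2*k - 5)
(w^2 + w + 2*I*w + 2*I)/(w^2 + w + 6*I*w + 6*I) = (w + 2*I)/(w + 6*I)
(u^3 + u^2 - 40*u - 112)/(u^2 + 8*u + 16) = u - 7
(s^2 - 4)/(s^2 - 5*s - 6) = (4 - s^2)/(-s^2 + 5*s + 6)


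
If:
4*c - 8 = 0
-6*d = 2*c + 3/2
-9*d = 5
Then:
No Solution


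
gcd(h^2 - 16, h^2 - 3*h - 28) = h + 4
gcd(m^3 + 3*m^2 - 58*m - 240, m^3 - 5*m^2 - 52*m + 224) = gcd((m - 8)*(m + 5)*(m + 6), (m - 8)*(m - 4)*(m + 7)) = m - 8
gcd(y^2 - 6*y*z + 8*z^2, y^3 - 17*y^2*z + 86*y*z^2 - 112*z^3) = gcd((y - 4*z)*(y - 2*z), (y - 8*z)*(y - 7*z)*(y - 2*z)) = y - 2*z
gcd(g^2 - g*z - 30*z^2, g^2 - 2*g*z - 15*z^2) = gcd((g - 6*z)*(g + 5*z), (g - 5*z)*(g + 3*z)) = 1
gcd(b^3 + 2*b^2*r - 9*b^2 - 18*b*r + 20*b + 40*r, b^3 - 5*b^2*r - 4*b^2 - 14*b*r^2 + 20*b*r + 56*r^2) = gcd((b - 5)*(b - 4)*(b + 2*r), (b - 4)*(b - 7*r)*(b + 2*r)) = b^2 + 2*b*r - 4*b - 8*r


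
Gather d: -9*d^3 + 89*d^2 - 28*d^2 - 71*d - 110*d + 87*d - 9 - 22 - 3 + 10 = -9*d^3 + 61*d^2 - 94*d - 24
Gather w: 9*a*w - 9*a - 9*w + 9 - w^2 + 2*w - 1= -9*a - w^2 + w*(9*a - 7) + 8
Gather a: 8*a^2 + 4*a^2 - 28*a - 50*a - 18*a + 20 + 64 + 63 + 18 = 12*a^2 - 96*a + 165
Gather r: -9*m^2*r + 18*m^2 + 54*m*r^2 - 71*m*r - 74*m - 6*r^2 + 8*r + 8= 18*m^2 - 74*m + r^2*(54*m - 6) + r*(-9*m^2 - 71*m + 8) + 8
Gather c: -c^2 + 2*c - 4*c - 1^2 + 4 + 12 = -c^2 - 2*c + 15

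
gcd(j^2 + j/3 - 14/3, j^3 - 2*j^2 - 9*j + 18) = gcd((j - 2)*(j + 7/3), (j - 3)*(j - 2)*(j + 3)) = j - 2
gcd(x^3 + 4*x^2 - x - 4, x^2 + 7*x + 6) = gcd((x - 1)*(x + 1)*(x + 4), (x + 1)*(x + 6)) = x + 1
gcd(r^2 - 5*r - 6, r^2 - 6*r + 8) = 1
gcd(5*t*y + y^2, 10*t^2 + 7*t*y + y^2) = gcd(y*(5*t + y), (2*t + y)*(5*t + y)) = 5*t + y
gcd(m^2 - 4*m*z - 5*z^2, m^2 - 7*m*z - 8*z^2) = m + z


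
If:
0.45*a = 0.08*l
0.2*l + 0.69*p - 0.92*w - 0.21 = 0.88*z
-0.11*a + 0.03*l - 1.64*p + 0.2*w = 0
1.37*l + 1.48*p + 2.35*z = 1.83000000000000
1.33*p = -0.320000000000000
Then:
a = -0.14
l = -0.82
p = -0.24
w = -1.93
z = 1.41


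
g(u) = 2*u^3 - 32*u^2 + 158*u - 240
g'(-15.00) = 2468.00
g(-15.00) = -16560.00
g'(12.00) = 254.00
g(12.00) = 504.00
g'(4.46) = -8.09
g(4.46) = 5.58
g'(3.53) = 6.85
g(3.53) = 6.97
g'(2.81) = 25.54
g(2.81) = -4.32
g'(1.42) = 79.22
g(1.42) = -74.44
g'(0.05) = 154.82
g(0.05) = -232.18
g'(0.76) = 112.83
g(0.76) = -137.53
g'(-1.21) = 244.22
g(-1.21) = -481.57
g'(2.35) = 40.74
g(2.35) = -19.46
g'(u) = 6*u^2 - 64*u + 158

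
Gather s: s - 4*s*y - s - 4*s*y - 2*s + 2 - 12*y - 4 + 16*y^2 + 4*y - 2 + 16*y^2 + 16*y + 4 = s*(-8*y - 2) + 32*y^2 + 8*y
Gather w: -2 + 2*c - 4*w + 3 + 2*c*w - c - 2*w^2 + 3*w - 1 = c - 2*w^2 + w*(2*c - 1)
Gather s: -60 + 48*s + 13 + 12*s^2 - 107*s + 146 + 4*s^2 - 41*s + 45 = 16*s^2 - 100*s + 144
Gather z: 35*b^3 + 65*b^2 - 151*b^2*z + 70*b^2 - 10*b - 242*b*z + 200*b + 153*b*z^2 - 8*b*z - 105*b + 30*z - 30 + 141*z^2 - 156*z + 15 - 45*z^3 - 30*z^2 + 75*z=35*b^3 + 135*b^2 + 85*b - 45*z^3 + z^2*(153*b + 111) + z*(-151*b^2 - 250*b - 51) - 15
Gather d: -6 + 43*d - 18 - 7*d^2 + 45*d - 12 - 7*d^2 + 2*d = -14*d^2 + 90*d - 36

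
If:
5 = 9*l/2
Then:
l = 10/9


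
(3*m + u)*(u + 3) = 3*m*u + 9*m + u^2 + 3*u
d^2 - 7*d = d*(d - 7)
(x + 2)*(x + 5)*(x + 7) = x^3 + 14*x^2 + 59*x + 70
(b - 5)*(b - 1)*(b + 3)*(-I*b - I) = -I*b^4 + 2*I*b^3 + 16*I*b^2 - 2*I*b - 15*I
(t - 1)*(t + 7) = t^2 + 6*t - 7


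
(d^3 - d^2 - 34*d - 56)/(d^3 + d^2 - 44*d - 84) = (d + 4)/(d + 6)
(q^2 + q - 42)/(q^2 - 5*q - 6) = (q + 7)/(q + 1)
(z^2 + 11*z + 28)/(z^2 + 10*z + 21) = (z + 4)/(z + 3)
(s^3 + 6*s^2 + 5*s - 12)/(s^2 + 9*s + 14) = (s^3 + 6*s^2 + 5*s - 12)/(s^2 + 9*s + 14)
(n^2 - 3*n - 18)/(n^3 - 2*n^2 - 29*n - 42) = (n - 6)/(n^2 - 5*n - 14)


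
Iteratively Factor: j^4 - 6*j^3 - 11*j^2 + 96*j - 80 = (j + 4)*(j^3 - 10*j^2 + 29*j - 20) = (j - 1)*(j + 4)*(j^2 - 9*j + 20) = (j - 4)*(j - 1)*(j + 4)*(j - 5)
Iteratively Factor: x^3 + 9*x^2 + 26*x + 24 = (x + 2)*(x^2 + 7*x + 12) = (x + 2)*(x + 3)*(x + 4)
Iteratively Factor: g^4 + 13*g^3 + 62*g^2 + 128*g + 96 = (g + 2)*(g^3 + 11*g^2 + 40*g + 48) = (g + 2)*(g + 4)*(g^2 + 7*g + 12) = (g + 2)*(g + 4)^2*(g + 3)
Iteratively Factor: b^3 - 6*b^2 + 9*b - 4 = (b - 4)*(b^2 - 2*b + 1) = (b - 4)*(b - 1)*(b - 1)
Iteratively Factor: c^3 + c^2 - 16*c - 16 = (c - 4)*(c^2 + 5*c + 4) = (c - 4)*(c + 1)*(c + 4)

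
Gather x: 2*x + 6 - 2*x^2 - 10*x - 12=-2*x^2 - 8*x - 6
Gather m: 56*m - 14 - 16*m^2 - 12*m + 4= -16*m^2 + 44*m - 10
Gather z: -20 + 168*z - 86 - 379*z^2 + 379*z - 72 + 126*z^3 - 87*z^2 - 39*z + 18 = 126*z^3 - 466*z^2 + 508*z - 160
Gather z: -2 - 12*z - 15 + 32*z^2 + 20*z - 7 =32*z^2 + 8*z - 24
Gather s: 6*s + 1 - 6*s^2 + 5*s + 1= -6*s^2 + 11*s + 2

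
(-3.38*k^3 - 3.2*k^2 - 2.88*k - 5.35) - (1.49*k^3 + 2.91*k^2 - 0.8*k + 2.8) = -4.87*k^3 - 6.11*k^2 - 2.08*k - 8.15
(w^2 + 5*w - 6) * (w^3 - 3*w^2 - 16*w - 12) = w^5 + 2*w^4 - 37*w^3 - 74*w^2 + 36*w + 72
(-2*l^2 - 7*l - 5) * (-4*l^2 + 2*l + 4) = 8*l^4 + 24*l^3 - 2*l^2 - 38*l - 20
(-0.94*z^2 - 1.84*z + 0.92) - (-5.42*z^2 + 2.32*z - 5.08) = 4.48*z^2 - 4.16*z + 6.0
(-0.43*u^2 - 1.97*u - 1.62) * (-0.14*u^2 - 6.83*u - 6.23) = 0.0602*u^4 + 3.2127*u^3 + 16.3608*u^2 + 23.3377*u + 10.0926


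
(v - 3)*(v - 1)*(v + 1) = v^3 - 3*v^2 - v + 3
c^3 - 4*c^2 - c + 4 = (c - 4)*(c - 1)*(c + 1)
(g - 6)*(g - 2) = g^2 - 8*g + 12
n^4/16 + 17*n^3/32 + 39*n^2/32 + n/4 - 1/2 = (n/4 + 1/4)*(n/4 + 1)*(n - 1/2)*(n + 4)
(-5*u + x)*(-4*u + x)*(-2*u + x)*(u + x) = -40*u^4 - 2*u^3*x + 27*u^2*x^2 - 10*u*x^3 + x^4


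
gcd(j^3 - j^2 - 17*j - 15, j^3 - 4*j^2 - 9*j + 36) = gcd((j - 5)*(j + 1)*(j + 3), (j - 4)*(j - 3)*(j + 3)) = j + 3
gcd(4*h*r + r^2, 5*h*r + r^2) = r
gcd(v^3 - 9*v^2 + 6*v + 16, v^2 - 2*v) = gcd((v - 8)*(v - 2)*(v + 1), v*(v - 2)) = v - 2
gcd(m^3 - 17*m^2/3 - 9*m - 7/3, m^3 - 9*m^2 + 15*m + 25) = m + 1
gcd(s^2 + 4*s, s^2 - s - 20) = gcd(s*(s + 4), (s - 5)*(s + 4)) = s + 4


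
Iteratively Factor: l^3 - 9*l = (l)*(l^2 - 9) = l*(l - 3)*(l + 3)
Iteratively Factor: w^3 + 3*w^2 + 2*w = (w + 2)*(w^2 + w) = (w + 1)*(w + 2)*(w)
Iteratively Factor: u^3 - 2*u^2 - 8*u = (u)*(u^2 - 2*u - 8) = u*(u + 2)*(u - 4)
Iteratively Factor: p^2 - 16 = (p + 4)*(p - 4)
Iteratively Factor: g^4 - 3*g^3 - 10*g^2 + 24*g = (g - 2)*(g^3 - g^2 - 12*g) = g*(g - 2)*(g^2 - g - 12) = g*(g - 2)*(g + 3)*(g - 4)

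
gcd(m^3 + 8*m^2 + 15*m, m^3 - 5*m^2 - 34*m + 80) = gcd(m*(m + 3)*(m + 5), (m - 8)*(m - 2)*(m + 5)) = m + 5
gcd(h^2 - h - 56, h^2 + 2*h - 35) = h + 7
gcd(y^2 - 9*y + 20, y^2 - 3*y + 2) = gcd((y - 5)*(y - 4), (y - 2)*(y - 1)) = 1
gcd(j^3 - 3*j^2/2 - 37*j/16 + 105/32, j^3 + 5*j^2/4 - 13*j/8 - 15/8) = j^2 + j/4 - 15/8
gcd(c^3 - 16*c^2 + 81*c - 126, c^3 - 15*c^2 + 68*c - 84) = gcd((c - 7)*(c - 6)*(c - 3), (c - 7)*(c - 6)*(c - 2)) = c^2 - 13*c + 42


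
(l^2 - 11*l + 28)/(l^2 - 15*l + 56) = (l - 4)/(l - 8)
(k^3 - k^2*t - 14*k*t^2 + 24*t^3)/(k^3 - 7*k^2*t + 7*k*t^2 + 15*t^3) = (-k^2 - 2*k*t + 8*t^2)/(-k^2 + 4*k*t + 5*t^2)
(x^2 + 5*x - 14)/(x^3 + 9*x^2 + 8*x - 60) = (x + 7)/(x^2 + 11*x + 30)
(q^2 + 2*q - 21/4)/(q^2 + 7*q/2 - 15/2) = (q + 7/2)/(q + 5)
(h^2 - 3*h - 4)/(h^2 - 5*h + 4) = (h + 1)/(h - 1)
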